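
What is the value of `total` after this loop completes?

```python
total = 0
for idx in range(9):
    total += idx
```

Sum of 0 to 8 = 36
`total` takes the values: 0 → 1 → 3 → 6 → 10 → 15 → 21 → 28 → 36

Answer: 36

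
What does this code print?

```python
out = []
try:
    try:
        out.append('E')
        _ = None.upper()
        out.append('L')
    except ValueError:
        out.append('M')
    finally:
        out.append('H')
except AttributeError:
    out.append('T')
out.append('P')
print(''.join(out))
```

Execution trace: 'E' (inner try body) → 'H' (inner finally) → 'T' (outer except AttributeError) → 'P' (after the try/except). Output: EHTP

Answer: EHTP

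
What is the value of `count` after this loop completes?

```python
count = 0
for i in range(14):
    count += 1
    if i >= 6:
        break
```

Loop breaks when i reaches 6, count is 7
`count` takes the values: 0 → 1 → 2 → 3 → 4 → 5 → 6 → 7

Answer: 7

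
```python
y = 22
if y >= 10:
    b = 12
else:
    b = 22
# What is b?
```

Trace:
`y = 22` → y = 22
`if y >= 10: ...` → y >= 10 is True → b = 12
So b = 12

Answer: 12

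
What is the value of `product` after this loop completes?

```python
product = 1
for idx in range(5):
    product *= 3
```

3^5 = 243
`product` takes the values: 1 → 3 → 9 → 27 → 81 → 243

Answer: 243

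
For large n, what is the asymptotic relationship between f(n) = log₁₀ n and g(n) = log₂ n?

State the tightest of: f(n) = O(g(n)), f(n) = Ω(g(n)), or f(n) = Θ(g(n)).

log₁₀ n vs log₂ n: f(n) = Θ(g(n)) — they are asymptotically equivalent (log bases differ by a constant factor).

Answer: f(n) = Θ(g(n)) — they are asymptotically equivalent (log bases differ by a constant factor).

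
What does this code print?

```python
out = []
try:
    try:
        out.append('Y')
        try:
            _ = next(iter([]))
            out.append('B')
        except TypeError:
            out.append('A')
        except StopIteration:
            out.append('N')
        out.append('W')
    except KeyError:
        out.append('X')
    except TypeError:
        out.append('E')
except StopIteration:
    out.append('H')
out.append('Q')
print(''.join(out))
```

Execution trace: 'Y' (try body) → 'N' (inner except StopIteration) → 'W' (try body, no exception) → 'Q' (after the try/except). Output: YNWQ

Answer: YNWQ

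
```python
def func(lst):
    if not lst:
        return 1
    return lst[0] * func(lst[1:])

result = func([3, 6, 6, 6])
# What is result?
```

Product over [3, 6, 6, 6] = 3 * 6 * 6 * 6 = 648

Answer: 648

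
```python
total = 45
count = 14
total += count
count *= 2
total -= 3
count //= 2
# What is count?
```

Trace:
`total = 45` → total = 45
`count = 14` → count = 14
`total += count` → total = 59
`count *= 2` → count = 28
`total -= 3` → total = 56
`count //= 2` → count = 14
So count = 14

Answer: 14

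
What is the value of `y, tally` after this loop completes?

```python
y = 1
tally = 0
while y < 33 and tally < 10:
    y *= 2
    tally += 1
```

Double until >= 33 or 10 iterations
`y, tally` takes the values: (1, 0) → (2, 0) → (2, 1) → (4, 1) → (4, 2) → (8, 2) → (8, 3) → (16, 3) → (16, 4) → (32, 4) → (32, 5) → (64, 5) → (64, 6)

Answer: 64, 6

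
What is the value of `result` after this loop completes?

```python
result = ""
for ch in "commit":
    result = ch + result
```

Reverse 'commit'
`result` takes the values: "" → "c" → "oc" → "moc" → "mmoc" → "immoc" → "timmoc"

Answer: "timmoc"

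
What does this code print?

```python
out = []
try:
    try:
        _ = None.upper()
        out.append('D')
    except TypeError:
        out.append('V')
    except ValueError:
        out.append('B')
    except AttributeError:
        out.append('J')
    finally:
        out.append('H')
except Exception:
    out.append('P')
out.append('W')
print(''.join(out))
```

Execution trace: 'J' (inner except AttributeError) → 'H' (inner finally) → 'W' (after the try/except). Output: JHW

Answer: JHW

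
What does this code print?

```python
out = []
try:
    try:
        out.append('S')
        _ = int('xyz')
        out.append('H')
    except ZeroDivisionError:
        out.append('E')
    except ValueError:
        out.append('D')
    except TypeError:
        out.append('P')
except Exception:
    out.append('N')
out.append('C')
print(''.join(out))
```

Execution trace: 'S' (inner try body) → 'D' (inner except ValueError) → 'C' (after the try/except). Output: SDC

Answer: SDC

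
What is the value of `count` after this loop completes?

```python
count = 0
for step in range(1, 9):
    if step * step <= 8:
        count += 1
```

Count numbers where step² ≤ 8
`count` takes the values: 0 → 1 → 2

Answer: 2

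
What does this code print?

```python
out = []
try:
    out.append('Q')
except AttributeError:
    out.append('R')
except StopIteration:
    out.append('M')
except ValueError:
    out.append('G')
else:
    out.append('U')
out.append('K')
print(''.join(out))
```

Execution trace: 'Q' (try body, no exception) → 'U' (else) → 'K' (after the try/except). Output: QUK

Answer: QUK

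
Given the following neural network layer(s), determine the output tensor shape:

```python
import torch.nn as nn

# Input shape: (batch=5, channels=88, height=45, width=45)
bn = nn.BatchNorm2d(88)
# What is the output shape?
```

Input: (5, 88, 45, 45) -> Output: (5, 88, 45, 45)

Answer: (5, 88, 45, 45)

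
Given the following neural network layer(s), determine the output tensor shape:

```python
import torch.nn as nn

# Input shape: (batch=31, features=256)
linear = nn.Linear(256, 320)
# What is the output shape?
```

Input: (31, 256) -> Output: (31, 320)

Answer: (31, 320)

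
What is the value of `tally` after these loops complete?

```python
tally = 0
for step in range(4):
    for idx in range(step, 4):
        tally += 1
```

Upper triangle: 4 + 3 + ... + 1
`tally` takes the values: 0 → 1 → 2 → 3 → 4 → 5 → 6 → 7 → 8 → 9 → 10

Answer: 10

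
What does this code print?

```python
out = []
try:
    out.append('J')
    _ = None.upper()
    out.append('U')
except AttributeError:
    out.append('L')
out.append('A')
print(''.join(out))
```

Execution trace: 'J' (try body) → 'L' (except AttributeError) → 'A' (after the try/except). Output: JLA

Answer: JLA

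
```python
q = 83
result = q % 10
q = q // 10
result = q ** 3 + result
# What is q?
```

Trace:
`q = 83` → q = 83
`result = q % 10` → result = 3
`q = q // 10` → q = 8
`result = q ** 3 + result` → result = 515
So q = 8

Answer: 8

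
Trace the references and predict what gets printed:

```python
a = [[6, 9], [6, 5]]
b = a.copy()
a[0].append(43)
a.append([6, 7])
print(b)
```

Key concept: shallow copy with nested lists.
Step by step:
`a = [[6, 9], [6, 5]]` → a = [[6, 9], [6, 5]]
`b = a.copy()` → b = [[6, 9], [6, 5]]
`a[0].append(43)` → a = [[6, 9, 43], [6, 5]]; b = [[6, 9, 43], [6, 5]]
`a.append([6, 7])` → a = [[6, 9, 43], [6, 5], [6, 7]]
`print(b)` → prints [[6, 9, 43], [6, 5]]

Answer: [[6, 9, 43], [6, 5]]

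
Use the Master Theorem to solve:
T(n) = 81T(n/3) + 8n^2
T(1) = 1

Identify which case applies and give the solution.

a=81, b=3, f(n)=8n^2. log_3(81) = 4. Since c=2 < 4, Case 1 applies: T(n) = Θ(n^log_b(a)) = O(n^4).

Answer: O(n^4) - Case 1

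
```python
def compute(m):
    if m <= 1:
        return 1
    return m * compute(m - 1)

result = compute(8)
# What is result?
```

compute(8) = 8 * 7 * 6 * 5 * 4 * 3 * 2 * 1 = 40320

Answer: 40320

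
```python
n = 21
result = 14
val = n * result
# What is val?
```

Trace:
`n = 21` → n = 21
`result = 14` → result = 14
`val = n * result` → val = 294
So val = 294

Answer: 294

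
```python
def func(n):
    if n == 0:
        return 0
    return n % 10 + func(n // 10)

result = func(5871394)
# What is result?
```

Sum of digits of 5871394: 4 + 9 + 3 + 1 + 7 + 8 + 5 = 37

Answer: 37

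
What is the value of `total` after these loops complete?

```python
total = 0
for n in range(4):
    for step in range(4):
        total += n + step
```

Sum of all n+step for n,step in 4x4
`total` takes the values: 0 → 1 → 3 → 6 → 7 → 9 → 12 → 16 → 18 → 21 → 25 → 30 → 33 → 37 → 42 → 48

Answer: 48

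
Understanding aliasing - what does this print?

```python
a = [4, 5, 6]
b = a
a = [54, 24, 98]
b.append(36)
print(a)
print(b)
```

Key concept: rebinding vs mutation: a is rebound to a new list, b still points at the original.
Step by step:
`a = [4, 5, 6]` → a = [4, 5, 6]
`b = a` → b = [4, 5, 6] (same object as a)
`a = [54, 24, 98]` → a = [54, 24, 98]
`b.append(36)` → b = [4, 5, 6, 36]
`print(a)` → prints [54, 24, 98]
`print(b)` → prints [4, 5, 6, 36]

Answer:
[54, 24, 98]
[4, 5, 6, 36]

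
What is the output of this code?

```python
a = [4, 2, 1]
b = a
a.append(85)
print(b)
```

Key concept: basic list aliasing.
Step by step:
`a = [4, 2, 1]` → a = [4, 2, 1]
`b = a` → b = [4, 2, 1] (same object as a)
`a.append(85)` → a = [4, 2, 1, 85] (same object as b); b = [4, 2, 1, 85] (same object as a)
`print(b)` → prints [4, 2, 1, 85]

Answer: [4, 2, 1, 85]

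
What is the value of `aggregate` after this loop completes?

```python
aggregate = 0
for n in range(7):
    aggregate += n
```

Sum of 0 to 6 = 21
`aggregate` takes the values: 0 → 1 → 3 → 6 → 10 → 15 → 21

Answer: 21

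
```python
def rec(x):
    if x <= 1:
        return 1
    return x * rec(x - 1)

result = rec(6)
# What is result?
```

rec(6) = 6 * 5 * 4 * 3 * 2 * 1 = 720

Answer: 720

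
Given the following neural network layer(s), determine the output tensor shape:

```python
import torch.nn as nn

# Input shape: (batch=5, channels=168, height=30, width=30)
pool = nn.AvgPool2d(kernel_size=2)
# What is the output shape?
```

Input: (5, 168, 30, 30) -> Output: (5, 168, 15, 15)

Answer: (5, 168, 15, 15)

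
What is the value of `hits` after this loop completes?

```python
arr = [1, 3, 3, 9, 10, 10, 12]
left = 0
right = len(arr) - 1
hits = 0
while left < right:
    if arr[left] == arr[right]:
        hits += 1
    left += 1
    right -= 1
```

Count matching pairs from ends
`hits` takes the values: 0

Answer: 0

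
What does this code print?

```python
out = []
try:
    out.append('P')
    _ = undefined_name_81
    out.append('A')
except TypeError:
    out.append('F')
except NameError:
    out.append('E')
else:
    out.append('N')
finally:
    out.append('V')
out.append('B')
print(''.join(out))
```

Execution trace: 'P' (try body) → 'E' (except NameError) → 'V' (finally) → 'B' (after the try/except). Output: PEVB

Answer: PEVB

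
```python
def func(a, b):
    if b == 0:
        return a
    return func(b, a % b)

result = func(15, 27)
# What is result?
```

func(15, 27) -> func(27, 15) -> func(15, 12) -> func(12, 3) -> func(3, 0) -> 3

Answer: 3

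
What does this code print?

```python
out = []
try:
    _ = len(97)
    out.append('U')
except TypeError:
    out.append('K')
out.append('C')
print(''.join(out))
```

Execution trace: 'K' (except TypeError) → 'C' (after the try/except). Output: KC

Answer: KC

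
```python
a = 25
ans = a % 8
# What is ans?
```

Trace:
`a = 25` → a = 25
`ans = a % 8` → ans = 1
So ans = 1

Answer: 1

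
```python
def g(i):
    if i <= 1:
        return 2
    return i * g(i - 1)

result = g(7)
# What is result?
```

g(7) = 7 * 6 * 5 * 4 * 3 * 2 * 2 = 10080

Answer: 10080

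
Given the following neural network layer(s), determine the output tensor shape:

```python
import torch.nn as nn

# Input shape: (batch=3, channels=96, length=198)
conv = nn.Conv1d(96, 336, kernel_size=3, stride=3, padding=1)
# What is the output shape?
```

Input: (3, 96, 198) -> Output: (3, 336, 66)

Answer: (3, 336, 66)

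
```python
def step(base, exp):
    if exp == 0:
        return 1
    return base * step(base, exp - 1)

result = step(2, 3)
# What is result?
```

step(2, 3) = 2 * 2 * 2 = 8

Answer: 8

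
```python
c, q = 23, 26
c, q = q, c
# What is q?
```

Trace:
`c, q = 23, 26` → c = 23; q = 26
`c, q = q, c` → c = 26; q = 23
So q = 23

Answer: 23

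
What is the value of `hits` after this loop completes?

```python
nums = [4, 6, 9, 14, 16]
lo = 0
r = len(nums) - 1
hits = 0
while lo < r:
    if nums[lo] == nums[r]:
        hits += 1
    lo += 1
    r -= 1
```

Count matching pairs from ends
`hits` takes the values: 0

Answer: 0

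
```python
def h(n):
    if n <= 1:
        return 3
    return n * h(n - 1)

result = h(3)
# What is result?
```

h(3) = 3 * 2 * 3 = 18

Answer: 18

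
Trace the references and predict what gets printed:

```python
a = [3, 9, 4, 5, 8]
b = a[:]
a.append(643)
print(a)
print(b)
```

Key concept: slice [:] creates copy.
Step by step:
`a = [3, 9, 4, 5, 8]` → a = [3, 9, 4, 5, 8]
`b = a[:]` → b = [3, 9, 4, 5, 8]
`a.append(643)` → a = [3, 9, 4, 5, 8, 643]
`print(a)` → prints [3, 9, 4, 5, 8, 643]
`print(b)` → prints [3, 9, 4, 5, 8]

Answer:
[3, 9, 4, 5, 8, 643]
[3, 9, 4, 5, 8]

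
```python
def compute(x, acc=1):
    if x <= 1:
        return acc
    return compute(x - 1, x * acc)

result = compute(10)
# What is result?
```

Accumulator trace (n, acc): (10, 1) -> (9, 10) -> (8, 90) -> (7, 720) -> (6, 5040) -> (5, 30240) -> (4, 151200) -> (3, 604800) -> (2, 1814400) -> (1, 3628800) -> return 3628800

Answer: 3628800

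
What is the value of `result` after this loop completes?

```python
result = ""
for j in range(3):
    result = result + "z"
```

Repeat 'z' 3 times
`result` takes the values: "" → "z" → "zz" → "zzz"

Answer: "zzz"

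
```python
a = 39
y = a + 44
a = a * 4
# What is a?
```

Trace:
`a = 39` → a = 39
`y = a + 44` → y = 83
`a = a * 4` → a = 156
So a = 156

Answer: 156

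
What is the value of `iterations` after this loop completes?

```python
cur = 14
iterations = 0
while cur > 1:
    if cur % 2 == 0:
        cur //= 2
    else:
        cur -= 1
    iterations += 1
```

Steps to reduce 14 to 1
`iterations` takes the values: 0 → 1 → 2 → 3 → 4 → 5

Answer: 5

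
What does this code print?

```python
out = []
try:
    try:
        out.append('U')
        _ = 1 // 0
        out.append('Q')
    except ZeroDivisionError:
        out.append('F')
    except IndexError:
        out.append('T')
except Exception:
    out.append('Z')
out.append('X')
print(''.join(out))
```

Execution trace: 'U' (inner try body) → 'F' (inner except ZeroDivisionError) → 'X' (after the try/except). Output: UFX

Answer: UFX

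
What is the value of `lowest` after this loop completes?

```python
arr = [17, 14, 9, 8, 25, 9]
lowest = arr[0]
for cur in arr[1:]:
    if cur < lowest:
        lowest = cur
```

Minimum of [17, 14, 9, 8, 25, 9]
`lowest` takes the values: 17 → 14 → 9 → 8

Answer: 8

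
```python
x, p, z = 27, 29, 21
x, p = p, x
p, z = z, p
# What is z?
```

Trace:
`x, p, z = 27, 29, 21` → x = 27; p = 29; z = 21
`x, p = p, x` → x = 29; p = 27
`p, z = z, p` → p = 21; z = 27
So z = 27

Answer: 27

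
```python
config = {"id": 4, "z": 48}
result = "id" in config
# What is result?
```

Trace:
`config = {"id": 4, "z": 48}` → config = {'id': 4, 'z': 48}
`result = "id" in config` → result = True
So result = True

Answer: True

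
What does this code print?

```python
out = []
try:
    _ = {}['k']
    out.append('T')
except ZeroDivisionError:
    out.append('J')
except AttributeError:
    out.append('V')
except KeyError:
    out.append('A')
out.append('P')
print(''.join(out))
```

Execution trace: 'A' (except KeyError) → 'P' (after the try/except). Output: AP

Answer: AP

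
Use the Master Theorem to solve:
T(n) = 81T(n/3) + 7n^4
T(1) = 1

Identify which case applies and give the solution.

a=81, b=3, f(n)=7n^4. log_3(81) = 4. Since c=4 = 4, Case 2 applies: T(n) = Θ(n^log_b(a) · log n) = O(n^4 log n).

Answer: O(n^4 log n) - Case 2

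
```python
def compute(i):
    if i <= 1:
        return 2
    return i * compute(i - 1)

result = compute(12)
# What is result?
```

compute(12) = 12 * 11 * 10 * 9 * 8 * 7 * 6 * 5 * 4 * 3 * 2 * 2 = 958003200

Answer: 958003200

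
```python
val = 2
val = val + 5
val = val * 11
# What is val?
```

Trace:
`val = 2` → val = 2
`val = val + 5` → val = 7
`val = val * 11` → val = 77
So val = 77

Answer: 77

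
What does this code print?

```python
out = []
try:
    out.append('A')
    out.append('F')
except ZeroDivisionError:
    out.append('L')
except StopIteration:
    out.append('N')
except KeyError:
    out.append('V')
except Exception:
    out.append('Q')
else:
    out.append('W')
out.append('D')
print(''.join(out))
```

Execution trace: 'A' (try body) → 'F' (try body, no exception) → 'W' (else) → 'D' (after the try/except). Output: AFWD

Answer: AFWD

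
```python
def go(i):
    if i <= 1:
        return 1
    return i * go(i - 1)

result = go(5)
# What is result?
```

go(5) = 5 * 4 * 3 * 2 * 1 = 120

Answer: 120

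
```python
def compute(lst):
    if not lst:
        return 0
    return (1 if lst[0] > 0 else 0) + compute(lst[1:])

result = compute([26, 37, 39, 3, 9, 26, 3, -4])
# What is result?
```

Count of positive elements in [26, 37, 39, 3, 9, 26, 3, -4] = 7

Answer: 7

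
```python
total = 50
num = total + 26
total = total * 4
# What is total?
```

Trace:
`total = 50` → total = 50
`num = total + 26` → num = 76
`total = total * 4` → total = 200
So total = 200

Answer: 200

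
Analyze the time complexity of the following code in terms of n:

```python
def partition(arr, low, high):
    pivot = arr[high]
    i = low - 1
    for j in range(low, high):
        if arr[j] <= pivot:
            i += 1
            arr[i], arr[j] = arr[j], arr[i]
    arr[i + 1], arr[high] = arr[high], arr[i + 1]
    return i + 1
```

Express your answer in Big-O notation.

This is Lomuto partition (single pass over [low, high), where n = high - low). Time complexity: O(n).

Answer: O(n)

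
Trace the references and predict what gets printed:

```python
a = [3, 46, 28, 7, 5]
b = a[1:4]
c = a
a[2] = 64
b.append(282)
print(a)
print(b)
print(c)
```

Key concept: slice vs alias.
Step by step:
`a = [3, 46, 28, 7, 5]` → a = [3, 46, 28, 7, 5]
`b = a[1:4]` → b = [46, 28, 7]
`c = a` → c = [3, 46, 28, 7, 5] (same object as a)
`a[2] = 64` → a = [3, 46, 64, 7, 5] (same object as c); c = [3, 46, 64, 7, 5] (same object as a)
`b.append(282)` → b = [46, 28, 7, 282]
`print(a)` → prints [3, 46, 64, 7, 5]
`print(b)` → prints [46, 28, 7, 282]
`print(c)` → prints [3, 46, 64, 7, 5]

Answer:
[3, 46, 64, 7, 5]
[46, 28, 7, 282]
[3, 46, 64, 7, 5]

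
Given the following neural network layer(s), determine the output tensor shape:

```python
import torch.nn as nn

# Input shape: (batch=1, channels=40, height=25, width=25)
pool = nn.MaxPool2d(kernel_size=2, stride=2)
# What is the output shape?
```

Input: (1, 40, 25, 25) -> Output: (1, 40, 12, 12)

Answer: (1, 40, 12, 12)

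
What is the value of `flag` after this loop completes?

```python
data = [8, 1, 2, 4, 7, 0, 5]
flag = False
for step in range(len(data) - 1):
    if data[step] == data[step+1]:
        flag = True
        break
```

Check consecutive duplicates in [8, 1, 2, 4, 7, 0, 5]
`flag` takes the values: False

Answer: False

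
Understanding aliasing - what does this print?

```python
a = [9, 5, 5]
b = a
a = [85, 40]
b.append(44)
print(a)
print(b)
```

Key concept: rebinding vs mutation: a is rebound to a new list, b still points at the original.
Step by step:
`a = [9, 5, 5]` → a = [9, 5, 5]
`b = a` → b = [9, 5, 5] (same object as a)
`a = [85, 40]` → a = [85, 40]
`b.append(44)` → b = [9, 5, 5, 44]
`print(a)` → prints [85, 40]
`print(b)` → prints [9, 5, 5, 44]

Answer:
[85, 40]
[9, 5, 5, 44]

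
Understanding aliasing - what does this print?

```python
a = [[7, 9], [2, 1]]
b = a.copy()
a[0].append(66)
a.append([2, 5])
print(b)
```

Key concept: shallow copy with nested lists.
Step by step:
`a = [[7, 9], [2, 1]]` → a = [[7, 9], [2, 1]]
`b = a.copy()` → b = [[7, 9], [2, 1]]
`a[0].append(66)` → a = [[7, 9, 66], [2, 1]]; b = [[7, 9, 66], [2, 1]]
`a.append([2, 5])` → a = [[7, 9, 66], [2, 1], [2, 5]]
`print(b)` → prints [[7, 9, 66], [2, 1]]

Answer: [[7, 9, 66], [2, 1]]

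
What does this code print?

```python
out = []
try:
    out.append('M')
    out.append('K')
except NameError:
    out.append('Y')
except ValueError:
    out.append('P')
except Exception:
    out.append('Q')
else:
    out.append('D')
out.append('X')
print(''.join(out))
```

Execution trace: 'M' (try body) → 'K' (try body, no exception) → 'D' (else) → 'X' (after the try/except). Output: MKDX

Answer: MKDX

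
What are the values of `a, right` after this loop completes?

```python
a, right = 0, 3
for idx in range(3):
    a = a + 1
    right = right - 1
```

a goes 0→3, right goes 3→0
`a, right` takes the values: (0, 3) → (1, 3) → (1, 2) → (2, 2) → (2, 1) → (3, 1) → (3, 0)

Answer: 3, 0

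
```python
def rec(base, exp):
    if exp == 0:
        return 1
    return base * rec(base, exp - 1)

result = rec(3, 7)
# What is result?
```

rec(3, 7) = 3 * 3 * 3 * 3 * 3 * 3 * 3 = 2187

Answer: 2187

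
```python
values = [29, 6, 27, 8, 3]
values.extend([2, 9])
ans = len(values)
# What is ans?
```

Trace:
`values = [29, 6, 27, 8, 3]` → values = [29, 6, 27, 8, 3]
`values.extend([2, 9])` → values = [29, 6, 27, 8, 3, 2, 9]
`ans = len(values)` → ans = 7
So ans = 7

Answer: 7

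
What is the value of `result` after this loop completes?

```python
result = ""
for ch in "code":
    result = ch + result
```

Reverse 'code'
`result` takes the values: "" → "c" → "oc" → "doc" → "edoc"

Answer: "edoc"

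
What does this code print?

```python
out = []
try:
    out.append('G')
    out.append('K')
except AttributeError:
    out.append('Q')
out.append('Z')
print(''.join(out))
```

Execution trace: 'G' (try body) → 'K' (try body, no exception) → 'Z' (after the try/except). Output: GKZ

Answer: GKZ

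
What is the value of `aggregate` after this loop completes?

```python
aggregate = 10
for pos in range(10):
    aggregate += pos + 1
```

Start at 10, add 1 to 10 = 65
`aggregate` takes the values: 10 → 11 → 13 → 16 → 20 → 25 → 31 → 38 → 46 → 55 → 65

Answer: 65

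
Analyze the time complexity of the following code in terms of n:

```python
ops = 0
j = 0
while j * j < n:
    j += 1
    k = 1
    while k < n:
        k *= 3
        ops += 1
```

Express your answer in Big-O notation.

Each loop level contributes: √n × log n. Multiplying the contributions gives O(√n log n).

Answer: O(√n log n)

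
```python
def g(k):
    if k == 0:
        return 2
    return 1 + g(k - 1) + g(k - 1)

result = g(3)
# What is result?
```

g(k) = 1 + 2·g(k-1), g(0)=2. Closed form: (2+1)·2^3 - 1 = 23.

Answer: 23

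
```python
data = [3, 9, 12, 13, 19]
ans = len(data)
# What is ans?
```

Trace:
`data = [3, 9, 12, 13, 19]` → data = [3, 9, 12, 13, 19]
`ans = len(data)` → ans = 5
So ans = 5

Answer: 5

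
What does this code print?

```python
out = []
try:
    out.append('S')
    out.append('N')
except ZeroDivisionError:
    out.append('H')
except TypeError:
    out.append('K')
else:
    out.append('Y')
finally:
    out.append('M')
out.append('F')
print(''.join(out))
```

Execution trace: 'S' (try body) → 'N' (try body, no exception) → 'Y' (else) → 'M' (finally) → 'F' (after the try/except). Output: SNYMF

Answer: SNYMF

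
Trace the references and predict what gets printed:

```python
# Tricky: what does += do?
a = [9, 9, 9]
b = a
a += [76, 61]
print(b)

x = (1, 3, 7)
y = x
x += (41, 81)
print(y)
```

Key concept: += behavior differs for mutable vs immutable.
Step by step:
`a = [9, 9, 9]` → a = [9, 9, 9]
`b = a` → b = [9, 9, 9] (same object as a)
`a += [76, 61]` → a = [9, 9, 9, 76, 61] (same object as b); b = [9, 9, 9, 76, 61] (same object as a)
`print(b)` → prints [9, 9, 9, 76, 61]
`x = (1, 3, 7)` → x = (1, 3, 7)
`y = x` → y = (1, 3, 7)
`x += (41, 81)` → x = (1, 3, 7, 41, 81)
`print(y)` → prints (1, 3, 7)

Answer:
[9, 9, 9, 76, 61]
(1, 3, 7)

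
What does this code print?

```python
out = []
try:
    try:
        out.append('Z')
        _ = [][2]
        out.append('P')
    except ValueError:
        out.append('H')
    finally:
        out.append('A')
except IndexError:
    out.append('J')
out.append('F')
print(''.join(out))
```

Execution trace: 'Z' (try body) → 'A' (finally) → 'J' (outer except IndexError) → 'F' (after the try/except). Output: ZAJF

Answer: ZAJF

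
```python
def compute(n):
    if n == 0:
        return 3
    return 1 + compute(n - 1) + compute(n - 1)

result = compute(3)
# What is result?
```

compute(n) = 1 + 2·compute(n-1), compute(0)=3. Closed form: (3+1)·2^3 - 1 = 31.

Answer: 31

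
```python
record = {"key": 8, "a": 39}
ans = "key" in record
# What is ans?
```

Trace:
`record = {"key": 8, "a": 39}` → record = {'key': 8, 'a': 39}
`ans = "key" in record` → ans = True
So ans = True

Answer: True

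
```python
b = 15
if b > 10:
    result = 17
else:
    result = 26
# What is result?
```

Trace:
`b = 15` → b = 15
`if b > 10: ...` → b > 10 is True → result = 17
So result = 17

Answer: 17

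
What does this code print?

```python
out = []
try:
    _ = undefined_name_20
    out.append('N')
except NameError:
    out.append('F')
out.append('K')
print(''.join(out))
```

Execution trace: 'F' (except NameError) → 'K' (after the try/except). Output: FK

Answer: FK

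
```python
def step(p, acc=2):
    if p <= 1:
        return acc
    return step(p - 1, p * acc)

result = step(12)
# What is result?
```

Accumulator trace (n, acc): (12, 2) -> (11, 24) -> (10, 264) -> (9, 2640) -> (8, 23760) -> (7, 190080) -> (6, 1330560) -> (5, 7983360) -> (4, 39916800) -> (3, 159667200) -> (2, 479001600) -> (1, 958003200) -> return 958003200

Answer: 958003200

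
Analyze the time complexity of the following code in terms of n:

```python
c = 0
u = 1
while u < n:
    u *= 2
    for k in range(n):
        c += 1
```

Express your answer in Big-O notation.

Each loop level contributes: log n × n. Multiplying the contributions gives O(n log n).

Answer: O(n log n)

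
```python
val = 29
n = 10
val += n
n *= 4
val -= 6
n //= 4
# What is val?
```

Trace:
`val = 29` → val = 29
`n = 10` → n = 10
`val += n` → val = 39
`n *= 4` → n = 40
`val -= 6` → val = 33
`n //= 4` → n = 10
So val = 33

Answer: 33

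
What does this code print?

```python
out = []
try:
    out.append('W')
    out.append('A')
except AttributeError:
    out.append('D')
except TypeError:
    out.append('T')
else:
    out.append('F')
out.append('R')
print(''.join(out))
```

Execution trace: 'W' (try body) → 'A' (try body, no exception) → 'F' (else) → 'R' (after the try/except). Output: WAFR

Answer: WAFR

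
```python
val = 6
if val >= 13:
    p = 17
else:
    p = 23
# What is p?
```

Trace:
`val = 6` → val = 6
`if val >= 13: ...` → val >= 13 is False, take else branch → p = 23
So p = 23

Answer: 23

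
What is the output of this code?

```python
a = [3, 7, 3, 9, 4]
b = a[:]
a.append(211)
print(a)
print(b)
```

Key concept: slice [:] creates copy.
Step by step:
`a = [3, 7, 3, 9, 4]` → a = [3, 7, 3, 9, 4]
`b = a[:]` → b = [3, 7, 3, 9, 4]
`a.append(211)` → a = [3, 7, 3, 9, 4, 211]
`print(a)` → prints [3, 7, 3, 9, 4, 211]
`print(b)` → prints [3, 7, 3, 9, 4]

Answer:
[3, 7, 3, 9, 4, 211]
[3, 7, 3, 9, 4]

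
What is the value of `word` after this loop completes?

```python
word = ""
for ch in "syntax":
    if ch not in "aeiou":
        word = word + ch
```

Remove vowels from 'syntax'
`word` takes the values: "" → "s" → "sy" → "syn" → "synt" → "syntx"

Answer: "syntx"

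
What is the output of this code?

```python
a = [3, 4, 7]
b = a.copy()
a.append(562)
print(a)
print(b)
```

Key concept: list.copy() creates independent copy.
Step by step:
`a = [3, 4, 7]` → a = [3, 4, 7]
`b = a.copy()` → b = [3, 4, 7]
`a.append(562)` → a = [3, 4, 7, 562]
`print(a)` → prints [3, 4, 7, 562]
`print(b)` → prints [3, 4, 7]

Answer:
[3, 4, 7, 562]
[3, 4, 7]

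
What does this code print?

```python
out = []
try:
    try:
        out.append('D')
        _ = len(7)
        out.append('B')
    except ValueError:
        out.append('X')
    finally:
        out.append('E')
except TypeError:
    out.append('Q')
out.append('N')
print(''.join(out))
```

Execution trace: 'D' (try body) → 'E' (finally) → 'Q' (outer except TypeError) → 'N' (after the try/except). Output: DEQN

Answer: DEQN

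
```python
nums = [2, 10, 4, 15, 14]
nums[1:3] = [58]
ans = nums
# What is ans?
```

Trace:
`nums = [2, 10, 4, 15, 14]` → nums = [2, 10, 4, 15, 14]
`nums[1:3] = [58]` → nums = [2, 58, 15, 14]
`ans = nums` → ans = [2, 58, 15, 14]
So ans = [2, 58, 15, 14]

Answer: [2, 58, 15, 14]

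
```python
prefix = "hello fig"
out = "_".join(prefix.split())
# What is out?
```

Trace:
`prefix = "hello fig"` → prefix = 'hello fig'
`out = "_".join(prefix.split())` → out = 'hello_fig'
So out = 'hello_fig'

Answer: 'hello_fig'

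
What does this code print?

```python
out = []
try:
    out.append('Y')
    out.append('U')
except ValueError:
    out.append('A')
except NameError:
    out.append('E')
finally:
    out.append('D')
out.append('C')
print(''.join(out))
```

Execution trace: 'Y' (try body) → 'U' (try body, no exception) → 'D' (finally) → 'C' (after the try/except). Output: YUDC

Answer: YUDC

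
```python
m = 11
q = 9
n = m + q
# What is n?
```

Trace:
`m = 11` → m = 11
`q = 9` → q = 9
`n = m + q` → n = 20
So n = 20

Answer: 20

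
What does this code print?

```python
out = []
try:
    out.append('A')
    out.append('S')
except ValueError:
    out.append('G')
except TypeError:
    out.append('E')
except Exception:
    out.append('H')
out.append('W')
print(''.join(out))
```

Execution trace: 'A' (try body) → 'S' (try body, no exception) → 'W' (after the try/except). Output: ASW

Answer: ASW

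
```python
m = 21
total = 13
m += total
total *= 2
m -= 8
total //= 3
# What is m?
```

Trace:
`m = 21` → m = 21
`total = 13` → total = 13
`m += total` → m = 34
`total *= 2` → total = 26
`m -= 8` → m = 26
`total //= 3` → total = 8
So m = 26

Answer: 26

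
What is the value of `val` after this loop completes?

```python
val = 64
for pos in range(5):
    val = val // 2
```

Halve 5 times: 64 // 2^5 = 2
`val` takes the values: 64 → 32 → 16 → 8 → 4 → 2

Answer: 2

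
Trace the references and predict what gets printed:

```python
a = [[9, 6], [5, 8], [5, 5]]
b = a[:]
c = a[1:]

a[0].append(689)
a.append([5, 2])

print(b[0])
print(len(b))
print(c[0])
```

Key concept: slice with nested mutation.
Step by step:
`a = [[9, 6], [5, 8], [5, 5]]` → a = [[9, 6], [5, 8], [5, 5]]
`b = a[:]` → b = [[9, 6], [5, 8], [5, 5]]
`c = a[1:]` → c = [[5, 8], [5, 5]]
`a[0].append(689)` → a = [[9, 6, 689], [5, 8], [5, 5]]; b = [[9, 6, 689], [5, 8], [5, 5]]
`a.append([5, 2])` → a = [[9, 6, 689], [5, 8], [5, 5], [5, 2]]
`print(b[0])` → prints [9, 6, 689]
`print(len(b))` → prints 3
`print(c[0])` → prints [5, 8]

Answer:
[9, 6, 689]
3
[5, 8]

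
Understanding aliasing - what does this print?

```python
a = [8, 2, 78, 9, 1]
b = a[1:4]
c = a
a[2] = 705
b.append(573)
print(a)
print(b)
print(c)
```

Key concept: slice vs alias.
Step by step:
`a = [8, 2, 78, 9, 1]` → a = [8, 2, 78, 9, 1]
`b = a[1:4]` → b = [2, 78, 9]
`c = a` → c = [8, 2, 78, 9, 1] (same object as a)
`a[2] = 705` → a = [8, 2, 705, 9, 1] (same object as c); c = [8, 2, 705, 9, 1] (same object as a)
`b.append(573)` → b = [2, 78, 9, 573]
`print(a)` → prints [8, 2, 705, 9, 1]
`print(b)` → prints [2, 78, 9, 573]
`print(c)` → prints [8, 2, 705, 9, 1]

Answer:
[8, 2, 705, 9, 1]
[2, 78, 9, 573]
[8, 2, 705, 9, 1]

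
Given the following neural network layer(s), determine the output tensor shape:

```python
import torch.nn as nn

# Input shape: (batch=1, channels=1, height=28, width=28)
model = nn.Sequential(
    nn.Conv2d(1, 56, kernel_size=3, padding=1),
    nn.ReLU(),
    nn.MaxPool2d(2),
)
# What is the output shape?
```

Input: (1, 1, 28, 28) -> after Conv2d: (1, 56, 28, 28) -> after ReLU: (1, 56, 28, 28) -> Output: (1, 56, 14, 14)

Answer: (1, 56, 14, 14)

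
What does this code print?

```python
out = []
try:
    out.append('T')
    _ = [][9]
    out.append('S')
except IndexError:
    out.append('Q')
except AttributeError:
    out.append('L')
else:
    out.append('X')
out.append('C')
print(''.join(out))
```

Execution trace: 'T' (try body) → 'Q' (except IndexError) → 'C' (after the try/except). Output: TQC

Answer: TQC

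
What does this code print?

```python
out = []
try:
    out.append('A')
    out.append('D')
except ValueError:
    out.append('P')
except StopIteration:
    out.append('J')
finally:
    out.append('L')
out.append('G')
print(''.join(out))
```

Execution trace: 'A' (try body) → 'D' (try body, no exception) → 'L' (finally) → 'G' (after the try/except). Output: ADLG

Answer: ADLG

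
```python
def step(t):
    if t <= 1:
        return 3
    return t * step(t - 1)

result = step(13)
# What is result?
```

step(13) = 13 * 12 * 11 * 10 * 9 * 8 * 7 * 6 * 5 * 4 * 3 * 2 * 3 = 18681062400

Answer: 18681062400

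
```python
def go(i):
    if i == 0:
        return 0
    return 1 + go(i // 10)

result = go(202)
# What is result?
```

Count of digits of 202: 3

Answer: 3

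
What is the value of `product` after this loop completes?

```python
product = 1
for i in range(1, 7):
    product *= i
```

6! = 720
`product` takes the values: 1 → 2 → 6 → 24 → 120 → 720

Answer: 720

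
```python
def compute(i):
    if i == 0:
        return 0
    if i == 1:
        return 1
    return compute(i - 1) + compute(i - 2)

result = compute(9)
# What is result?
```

Build up from base cases: compute(0)=0, compute(1)=1, compute(2)=1, compute(3)=2, compute(4)=3, compute(5)=5, compute(6)=8, ..., compute(9)=34

Answer: 34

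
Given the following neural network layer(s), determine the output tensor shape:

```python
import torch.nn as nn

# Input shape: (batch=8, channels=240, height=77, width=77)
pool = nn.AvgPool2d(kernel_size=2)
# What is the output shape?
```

Input: (8, 240, 77, 77) -> Output: (8, 240, 38, 38)

Answer: (8, 240, 38, 38)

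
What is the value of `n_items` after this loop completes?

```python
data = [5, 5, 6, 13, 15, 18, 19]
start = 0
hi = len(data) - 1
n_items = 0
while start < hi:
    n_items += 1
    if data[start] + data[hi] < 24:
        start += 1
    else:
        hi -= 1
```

Steps to find pair summing to 24
`n_items` takes the values: 0 → 1 → 2 → 3 → 4 → 5 → 6

Answer: 6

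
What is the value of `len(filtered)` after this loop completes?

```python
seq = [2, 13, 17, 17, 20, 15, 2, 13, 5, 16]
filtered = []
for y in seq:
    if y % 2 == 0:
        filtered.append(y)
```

Count even numbers in [2, 13, 17, 17, 20, 15, 2, 13, 5, 16]
`filtered` takes the values: [] → [2] → [2, 20] → [2, 20, 2] → [2, 20, 2, 16]
So `len(filtered)` = 4

Answer: 4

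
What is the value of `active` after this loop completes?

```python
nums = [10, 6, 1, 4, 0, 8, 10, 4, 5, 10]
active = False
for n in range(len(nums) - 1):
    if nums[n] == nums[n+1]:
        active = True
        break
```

Check consecutive duplicates in [10, 6, 1, 4, 0, 8, 10, 4, 5, 10]
`active` takes the values: False

Answer: False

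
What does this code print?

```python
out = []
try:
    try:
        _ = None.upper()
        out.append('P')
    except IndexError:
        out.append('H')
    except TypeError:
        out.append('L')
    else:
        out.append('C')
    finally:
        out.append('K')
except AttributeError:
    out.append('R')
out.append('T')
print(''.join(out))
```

Execution trace: 'K' (finally) → 'R' (outer except AttributeError) → 'T' (after the try/except). Output: KRT

Answer: KRT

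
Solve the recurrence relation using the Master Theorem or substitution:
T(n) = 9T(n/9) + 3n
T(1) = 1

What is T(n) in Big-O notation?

By Master Theorem: a=9, b=9, f(n)=3n. Since log_9(9) = 1 and f(n) = Θ(n^1), Case 2 applies. T(n) = O(n log n).

Answer: O(n log n)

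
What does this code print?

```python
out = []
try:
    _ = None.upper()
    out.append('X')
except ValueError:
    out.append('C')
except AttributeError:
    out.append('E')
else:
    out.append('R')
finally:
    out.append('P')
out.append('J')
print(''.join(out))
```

Execution trace: 'E' (except AttributeError) → 'P' (finally) → 'J' (after the try/except). Output: EPJ

Answer: EPJ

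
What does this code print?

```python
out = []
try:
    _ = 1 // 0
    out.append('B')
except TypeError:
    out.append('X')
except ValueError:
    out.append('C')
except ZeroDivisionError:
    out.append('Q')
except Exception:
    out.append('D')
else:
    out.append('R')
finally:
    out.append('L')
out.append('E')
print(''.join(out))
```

Execution trace: 'Q' (except ZeroDivisionError) → 'L' (finally) → 'E' (after the try/except). Output: QLE

Answer: QLE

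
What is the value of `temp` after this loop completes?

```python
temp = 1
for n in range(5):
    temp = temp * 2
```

Multiply by 2, 5 times: 1 * 2^5 = 32
`temp` takes the values: 1 → 2 → 4 → 8 → 16 → 32

Answer: 32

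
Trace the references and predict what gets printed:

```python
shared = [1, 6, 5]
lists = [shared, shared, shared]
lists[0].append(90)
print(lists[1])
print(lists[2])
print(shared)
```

Key concept: list of same reference.
Step by step:
`shared = [1, 6, 5]` → shared = [1, 6, 5]
`lists = [shared, shared, shared]` → lists = [[1, 6, 5], [1, 6, 5], [1, 6, 5]]
`lists[0].append(90)` → shared = [1, 6, 5, 90]; lists = [[1, 6, 5, 90], [1, 6, 5, 90], [1, 6, 5, 90]]
`print(lists[1])` → prints [1, 6, 5, 90]
`print(lists[2])` → prints [1, 6, 5, 90]
`print(shared)` → prints [1, 6, 5, 90]

Answer:
[1, 6, 5, 90]
[1, 6, 5, 90]
[1, 6, 5, 90]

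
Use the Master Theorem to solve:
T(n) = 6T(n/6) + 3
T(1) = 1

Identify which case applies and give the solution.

a=6, b=6, f(n)=3. log_6(6) = 1. Since c=0 < 1, Case 1 applies: T(n) = Θ(n^log_b(a)) = O(n).

Answer: O(n) - Case 1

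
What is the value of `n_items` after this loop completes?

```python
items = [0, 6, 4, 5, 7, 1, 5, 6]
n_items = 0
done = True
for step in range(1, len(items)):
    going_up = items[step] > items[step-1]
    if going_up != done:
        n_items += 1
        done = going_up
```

Count direction changes in [0, 6, 4, 5, 7, 1, 5, 6]
`n_items` takes the values: 0 → 1 → 2 → 3 → 4

Answer: 4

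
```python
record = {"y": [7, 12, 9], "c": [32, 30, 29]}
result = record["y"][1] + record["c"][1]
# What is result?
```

Trace:
`record = {"y": [7, 12, 9], "c": [32, 30, 29]}` → record = {'y': [7, 12, 9], 'c': [32, 30, 29]}
`result = record["y"][1] + record["c"][1]` → result = 42
So result = 42

Answer: 42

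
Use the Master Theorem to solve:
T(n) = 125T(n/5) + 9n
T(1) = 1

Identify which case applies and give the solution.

a=125, b=5, f(n)=9n. log_5(125) = 3. Since c=1 < 3, Case 1 applies: T(n) = Θ(n^log_b(a)) = O(n^3).

Answer: O(n^3) - Case 1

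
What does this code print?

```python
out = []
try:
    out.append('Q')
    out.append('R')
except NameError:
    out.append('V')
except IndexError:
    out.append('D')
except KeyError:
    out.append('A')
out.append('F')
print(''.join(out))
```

Execution trace: 'Q' (try body) → 'R' (try body, no exception) → 'F' (after the try/except). Output: QRF

Answer: QRF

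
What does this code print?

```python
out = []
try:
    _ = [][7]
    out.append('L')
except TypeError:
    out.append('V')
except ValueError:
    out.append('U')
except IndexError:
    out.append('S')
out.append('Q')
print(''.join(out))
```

Execution trace: 'S' (except IndexError) → 'Q' (after the try/except). Output: SQ

Answer: SQ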